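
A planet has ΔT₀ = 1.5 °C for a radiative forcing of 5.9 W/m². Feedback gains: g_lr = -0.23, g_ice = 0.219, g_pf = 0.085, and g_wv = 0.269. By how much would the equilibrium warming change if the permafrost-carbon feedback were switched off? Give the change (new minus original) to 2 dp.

Original: g = 0.343, ΔT = 1.5/(1−0.343) = 2.2831 °C.
Without permafrost-carbon: g' = 0.258, ΔT' = 1.5/(1−0.258) = 2.0216 °C.
Change = 2.0216 − 2.2831 = -0.26 °C.

-0.26 °C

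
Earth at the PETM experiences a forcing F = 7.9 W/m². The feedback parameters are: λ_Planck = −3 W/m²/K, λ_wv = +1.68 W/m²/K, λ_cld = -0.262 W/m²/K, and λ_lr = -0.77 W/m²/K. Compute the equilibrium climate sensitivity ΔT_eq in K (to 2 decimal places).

3.36 K

Net feedback parameter λ = (−3) + (+1.68) + (-0.262) + (-0.77) = -2.352 W/m²/K.
ΔT = −F/λ = −7.9/(-2.352) = 3.36 K.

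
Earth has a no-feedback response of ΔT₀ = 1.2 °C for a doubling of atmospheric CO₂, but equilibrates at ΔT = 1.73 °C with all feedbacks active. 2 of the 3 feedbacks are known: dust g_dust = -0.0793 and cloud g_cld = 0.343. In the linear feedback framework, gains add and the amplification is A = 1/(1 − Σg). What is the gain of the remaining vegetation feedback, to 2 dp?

Amplification A = ΔT/ΔT₀ = 1.73/1.2 = 1.442.
Total gain g = 1 − 1/A = 1 − 1/1.442 = 0.3065.
Known gains sum to -0.0793 + 0.343 = 0.2637.
g_veg = 0.3065 − 0.2637 = 0.04.

0.04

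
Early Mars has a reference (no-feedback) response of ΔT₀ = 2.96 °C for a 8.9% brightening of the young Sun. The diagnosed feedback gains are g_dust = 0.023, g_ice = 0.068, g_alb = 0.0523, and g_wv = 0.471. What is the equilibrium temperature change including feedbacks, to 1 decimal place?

Total gain g = 0.023 + 0.068 + 0.0523 + 0.471 = 0.6143.
Amplification A = 1/(1 − 0.6143) = 2.593.
ΔT = 2.96 × 2.593 = 7.7 °C.

7.7 °C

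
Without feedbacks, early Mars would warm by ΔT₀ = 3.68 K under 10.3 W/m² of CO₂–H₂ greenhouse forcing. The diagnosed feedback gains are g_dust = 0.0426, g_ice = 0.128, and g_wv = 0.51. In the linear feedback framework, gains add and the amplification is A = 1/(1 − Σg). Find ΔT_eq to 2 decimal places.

11.52 K

Total gain g = 0.0426 + 0.128 + 0.51 = 0.6806.
Amplification A = 1/(1 − 0.6806) = 3.131.
ΔT = 3.68 × 3.131 = 11.52 K.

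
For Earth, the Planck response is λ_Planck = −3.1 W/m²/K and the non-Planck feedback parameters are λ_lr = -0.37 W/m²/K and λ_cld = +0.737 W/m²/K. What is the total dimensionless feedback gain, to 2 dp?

Convert to gains: g_lr = -0.37/3.1 = -0.1194; g_cld = 0.737/3.1 = 0.2377.
Total gain g = 0.1183.

0.12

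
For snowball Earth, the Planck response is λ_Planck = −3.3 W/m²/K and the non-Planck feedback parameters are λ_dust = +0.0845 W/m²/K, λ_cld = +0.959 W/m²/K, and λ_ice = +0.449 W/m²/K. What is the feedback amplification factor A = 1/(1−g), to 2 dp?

Convert to gains: g_dust = 0.0845/3.3 = 0.02561; g_cld = 0.959/3.3 = 0.2906; g_ice = 0.449/3.3 = 0.1361.
Total gain g = 0.45231.
A = 1/(1 − 0.45231) = 1.83.

1.83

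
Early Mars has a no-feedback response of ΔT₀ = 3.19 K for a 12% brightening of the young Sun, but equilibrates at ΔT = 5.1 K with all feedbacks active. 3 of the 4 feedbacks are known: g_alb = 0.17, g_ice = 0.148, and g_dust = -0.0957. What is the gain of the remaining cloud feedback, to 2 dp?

0.15

Amplification A = ΔT/ΔT₀ = 5.1/3.19 = 1.599.
Total gain g = 1 − 1/A = 1 − 1/1.599 = 0.3746.
Known gains sum to 0.17 + 0.148 − 0.0957 = 0.2223.
g_cld = 0.3746 − 0.2223 = 0.15.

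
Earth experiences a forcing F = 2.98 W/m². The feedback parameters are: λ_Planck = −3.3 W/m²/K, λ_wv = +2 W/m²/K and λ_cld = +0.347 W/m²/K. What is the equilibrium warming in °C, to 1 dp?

3.1 °C

Net feedback parameter λ = (−3.3) + (+2) + (+0.347) = -0.953 W/m²/K.
ΔT = −F/λ = −2.98/(-0.953) = 3.1 °C.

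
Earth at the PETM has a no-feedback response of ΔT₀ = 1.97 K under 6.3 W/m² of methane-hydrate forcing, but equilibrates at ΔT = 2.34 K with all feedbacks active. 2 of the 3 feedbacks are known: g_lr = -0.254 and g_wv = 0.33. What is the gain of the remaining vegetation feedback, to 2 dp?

Amplification A = ΔT/ΔT₀ = 2.34/1.97 = 1.188.
Total gain g = 1 − 1/A = 1 − 1/1.188 = 0.1582.
Known gains sum to -0.254 + 0.33 = 0.076.
g_veg = 0.1582 − 0.076 = 0.08.

0.08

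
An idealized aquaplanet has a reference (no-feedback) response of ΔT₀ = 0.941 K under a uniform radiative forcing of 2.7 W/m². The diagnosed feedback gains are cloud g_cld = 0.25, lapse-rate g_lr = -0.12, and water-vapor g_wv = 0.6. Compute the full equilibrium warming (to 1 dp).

3.5 K

Total gain g = 0.25 − 0.12 + 0.6 = 0.73.
Amplification A = 1/(1 − 0.73) = 3.704.
ΔT = 0.941 × 3.704 = 3.5 K.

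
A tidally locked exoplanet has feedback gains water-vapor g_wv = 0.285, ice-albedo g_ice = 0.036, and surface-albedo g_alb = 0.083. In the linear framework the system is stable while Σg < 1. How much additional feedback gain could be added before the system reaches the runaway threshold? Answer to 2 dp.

0.60

Current total gain = 0.285 + 0.036 + 0.083 = 0.404.
Margin to runaway = 1 − 0.404 = 0.60.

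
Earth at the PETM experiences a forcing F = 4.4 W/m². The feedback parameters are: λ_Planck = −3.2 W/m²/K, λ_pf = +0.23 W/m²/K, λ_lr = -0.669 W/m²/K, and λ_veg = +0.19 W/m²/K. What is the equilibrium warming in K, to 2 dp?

1.28 K

Net feedback parameter λ = (−3.2) + (+0.23) + (-0.669) + (+0.19) = -3.449 W/m²/K.
ΔT = −F/λ = −4.4/(-3.449) = 1.28 K.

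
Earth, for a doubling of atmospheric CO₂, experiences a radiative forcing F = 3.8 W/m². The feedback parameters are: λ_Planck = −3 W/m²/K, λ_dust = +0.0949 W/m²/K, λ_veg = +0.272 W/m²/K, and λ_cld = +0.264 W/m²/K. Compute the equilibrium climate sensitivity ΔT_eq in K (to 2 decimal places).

Net feedback parameter λ = (−3) + (+0.0949) + (+0.272) + (+0.264) = -2.3691 W/m²/K.
ΔT = −F/λ = −3.8/(-2.3691) = 1.60 K.

1.60 K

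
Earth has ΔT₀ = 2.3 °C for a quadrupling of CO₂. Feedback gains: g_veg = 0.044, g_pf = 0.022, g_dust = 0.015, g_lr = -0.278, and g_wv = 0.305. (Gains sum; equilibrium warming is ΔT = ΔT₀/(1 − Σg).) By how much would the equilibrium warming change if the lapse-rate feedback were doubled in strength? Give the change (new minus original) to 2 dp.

Original: g = 0.108, ΔT = 2.3/(1−0.108) = 2.5785 °C.
With doubled lapse-rate: g' = -0.17, ΔT' = 2.3/(1+0.17) = 1.9658 °C.
Change = 1.9658 − 2.5785 = -0.61 °C.

-0.61 °C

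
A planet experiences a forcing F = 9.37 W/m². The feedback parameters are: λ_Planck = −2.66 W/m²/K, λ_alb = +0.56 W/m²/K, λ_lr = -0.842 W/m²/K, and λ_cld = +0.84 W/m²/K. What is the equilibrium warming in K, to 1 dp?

Net feedback parameter λ = (−2.66) + (+0.56) + (-0.842) + (+0.84) = -2.102 W/m²/K.
ΔT = −F/λ = −9.37/(-2.102) = 4.5 K.

4.5 K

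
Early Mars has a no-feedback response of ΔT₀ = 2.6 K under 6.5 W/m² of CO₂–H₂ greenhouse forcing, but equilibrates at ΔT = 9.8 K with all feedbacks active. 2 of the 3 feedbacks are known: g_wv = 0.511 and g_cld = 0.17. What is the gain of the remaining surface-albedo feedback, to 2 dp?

Amplification A = ΔT/ΔT₀ = 9.8/2.6 = 3.769.
Total gain g = 1 − 1/A = 1 − 1/3.769 = 0.7347.
Known gains sum to 0.511 + 0.17 = 0.681.
g_alb = 0.7347 − 0.681 = 0.05.

0.05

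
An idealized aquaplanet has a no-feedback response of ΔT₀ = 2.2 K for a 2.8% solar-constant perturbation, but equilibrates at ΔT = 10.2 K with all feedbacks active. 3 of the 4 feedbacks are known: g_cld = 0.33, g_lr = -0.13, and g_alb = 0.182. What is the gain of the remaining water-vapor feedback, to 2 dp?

Amplification A = ΔT/ΔT₀ = 10.2/2.2 = 4.636.
Total gain g = 1 − 1/A = 1 − 1/4.636 = 0.7843.
Known gains sum to 0.33 − 0.13 + 0.182 = 0.382.
g_wv = 0.7843 − 0.382 = 0.40.

0.40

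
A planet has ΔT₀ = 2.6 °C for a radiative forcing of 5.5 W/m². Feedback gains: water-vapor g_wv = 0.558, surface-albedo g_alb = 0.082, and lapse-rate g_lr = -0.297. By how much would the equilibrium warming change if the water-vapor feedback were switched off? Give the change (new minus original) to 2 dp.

-1.82 °C

Original: g = 0.343, ΔT = 2.6/(1−0.343) = 3.9574 °C.
Without water-vapor: g' = -0.215, ΔT' = 2.6/(1+0.215) = 2.1399 °C.
Change = 2.1399 − 3.9574 = -1.82 °C.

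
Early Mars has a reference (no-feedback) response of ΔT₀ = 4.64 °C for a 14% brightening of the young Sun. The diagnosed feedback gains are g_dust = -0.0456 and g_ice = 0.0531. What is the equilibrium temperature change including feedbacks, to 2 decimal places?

Total gain g = -0.0456 + 0.0531 = 0.0075.
Amplification A = 1/(1 − 0.0075) = 1.008.
ΔT = 4.64 × 1.008 = 4.68 °C.

4.68 °C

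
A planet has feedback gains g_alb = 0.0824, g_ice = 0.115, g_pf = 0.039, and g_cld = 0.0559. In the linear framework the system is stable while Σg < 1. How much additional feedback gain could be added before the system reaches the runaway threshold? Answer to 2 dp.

Current total gain = 0.0824 + 0.115 + 0.039 + 0.0559 = 0.2923.
Margin to runaway = 1 − 0.2923 = 0.71.

0.71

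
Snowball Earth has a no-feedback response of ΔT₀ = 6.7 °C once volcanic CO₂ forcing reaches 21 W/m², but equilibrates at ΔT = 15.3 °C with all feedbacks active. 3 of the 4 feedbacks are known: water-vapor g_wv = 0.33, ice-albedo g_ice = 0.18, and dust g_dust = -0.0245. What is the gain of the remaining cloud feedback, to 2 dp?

Amplification A = ΔT/ΔT₀ = 15.3/6.7 = 2.284.
Total gain g = 1 − 1/A = 1 − 1/2.284 = 0.5622.
Known gains sum to 0.33 + 0.18 − 0.0245 = 0.4855.
g_cld = 0.5622 − 0.4855 = 0.08.

0.08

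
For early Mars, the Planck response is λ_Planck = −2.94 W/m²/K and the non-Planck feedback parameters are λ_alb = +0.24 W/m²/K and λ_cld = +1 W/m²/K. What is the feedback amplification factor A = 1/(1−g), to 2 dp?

Convert to gains: g_alb = 0.24/2.94 = 0.08163; g_cld = 1/2.94 = 0.3401.
Total gain g = 0.42173.
A = 1/(1 − 0.42173) = 1.73.

1.73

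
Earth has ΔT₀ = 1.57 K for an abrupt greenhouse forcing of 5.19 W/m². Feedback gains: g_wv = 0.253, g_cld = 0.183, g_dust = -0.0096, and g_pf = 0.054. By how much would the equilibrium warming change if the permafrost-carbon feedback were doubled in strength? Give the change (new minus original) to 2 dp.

0.35 K

Original: g = 0.4804, ΔT = 1.57/(1−0.4804) = 3.0216 K.
With doubled permafrost-carbon: g' = 0.5344, ΔT' = 1.57/(1−0.5344) = 3.3720 K.
Change = 3.3720 − 3.0216 = 0.35 K.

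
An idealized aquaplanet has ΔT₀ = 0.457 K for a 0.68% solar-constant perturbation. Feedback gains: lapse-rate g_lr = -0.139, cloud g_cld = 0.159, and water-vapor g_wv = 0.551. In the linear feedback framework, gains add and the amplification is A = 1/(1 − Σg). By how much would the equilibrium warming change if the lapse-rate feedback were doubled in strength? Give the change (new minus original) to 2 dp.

Original: g = 0.571, ΔT = 0.457/(1−0.571) = 1.0653 K.
With doubled lapse-rate: g' = 0.432, ΔT' = 0.457/(1−0.432) = 0.8046 K.
Change = 0.8046 − 1.0653 = -0.26 K.

-0.26 K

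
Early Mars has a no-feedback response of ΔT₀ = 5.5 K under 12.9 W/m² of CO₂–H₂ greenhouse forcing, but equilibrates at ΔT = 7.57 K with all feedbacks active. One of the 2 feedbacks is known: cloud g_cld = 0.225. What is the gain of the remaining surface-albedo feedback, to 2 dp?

0.05

Amplification A = ΔT/ΔT₀ = 7.57/5.5 = 1.376.
Total gain g = 1 − 1/A = 1 − 1/1.376 = 0.2733.
The known gain is 0.225.
g_alb = 0.2733 − 0.225 = 0.05.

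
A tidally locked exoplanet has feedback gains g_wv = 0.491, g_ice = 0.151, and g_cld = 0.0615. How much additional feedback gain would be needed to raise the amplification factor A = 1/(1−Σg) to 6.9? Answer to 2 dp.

Current total gain = 0.7035.
Target gain for A = 6.9: g* = 1 − 1/6.9 = 0.8551.
Additional gain needed = 0.8551 − 0.7035 = 0.15.

0.15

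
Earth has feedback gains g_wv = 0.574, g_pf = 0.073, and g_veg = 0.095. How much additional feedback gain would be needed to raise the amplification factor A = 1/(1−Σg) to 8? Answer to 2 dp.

Current total gain = 0.742.
Target gain for A = 8: g* = 1 − 1/8 = 0.875.
Additional gain needed = 0.875 − 0.742 = 0.13.

0.13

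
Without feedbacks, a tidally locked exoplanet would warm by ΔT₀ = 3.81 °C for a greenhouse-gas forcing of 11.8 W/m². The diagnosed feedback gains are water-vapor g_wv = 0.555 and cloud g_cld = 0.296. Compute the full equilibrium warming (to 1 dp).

Total gain g = 0.555 + 0.296 = 0.851.
Amplification A = 1/(1 − 0.851) = 6.711.
ΔT = 3.81 × 6.711 = 25.6 °C.

25.6 °C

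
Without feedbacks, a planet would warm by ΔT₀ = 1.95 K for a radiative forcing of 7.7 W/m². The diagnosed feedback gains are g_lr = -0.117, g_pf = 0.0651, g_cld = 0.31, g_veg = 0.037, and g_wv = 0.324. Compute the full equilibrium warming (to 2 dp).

5.12 K

Total gain g = -0.117 + 0.0651 + 0.31 + 0.037 + 0.324 = 0.6191.
Amplification A = 1/(1 − 0.6191) = 2.625.
ΔT = 1.95 × 2.625 = 5.12 K.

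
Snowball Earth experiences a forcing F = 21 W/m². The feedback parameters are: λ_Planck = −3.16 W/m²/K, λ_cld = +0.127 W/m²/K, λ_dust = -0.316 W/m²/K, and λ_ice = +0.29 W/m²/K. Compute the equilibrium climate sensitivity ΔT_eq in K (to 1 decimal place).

6.9 K

Net feedback parameter λ = (−3.16) + (+0.127) + (-0.316) + (+0.29) = -3.059 W/m²/K.
ΔT = −F/λ = −21/(-3.059) = 6.9 K.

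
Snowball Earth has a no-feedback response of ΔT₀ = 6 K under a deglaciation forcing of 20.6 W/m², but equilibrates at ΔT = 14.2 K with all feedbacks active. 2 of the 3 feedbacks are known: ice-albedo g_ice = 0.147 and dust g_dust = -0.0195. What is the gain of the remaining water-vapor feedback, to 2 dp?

0.45

Amplification A = ΔT/ΔT₀ = 14.2/6 = 2.367.
Total gain g = 1 − 1/A = 1 − 1/2.367 = 0.5775.
Known gains sum to 0.147 − 0.0195 = 0.1275.
g_wv = 0.5775 − 0.1275 = 0.45.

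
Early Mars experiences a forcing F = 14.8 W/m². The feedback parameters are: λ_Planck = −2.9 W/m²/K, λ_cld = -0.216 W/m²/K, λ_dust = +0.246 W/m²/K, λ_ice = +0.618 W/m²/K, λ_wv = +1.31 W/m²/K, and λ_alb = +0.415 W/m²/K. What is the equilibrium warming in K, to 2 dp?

Net feedback parameter λ = (−2.9) + (-0.216) + (+0.246) + (+0.618) + (+1.31) + (+0.415) = -0.527 W/m²/K.
ΔT = −F/λ = −14.8/(-0.527) = 28.08 K.

28.08 K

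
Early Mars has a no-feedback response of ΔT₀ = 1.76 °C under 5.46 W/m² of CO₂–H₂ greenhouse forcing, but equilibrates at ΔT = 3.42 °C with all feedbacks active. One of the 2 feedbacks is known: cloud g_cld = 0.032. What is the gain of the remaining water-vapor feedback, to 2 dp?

0.45

Amplification A = ΔT/ΔT₀ = 3.42/1.76 = 1.943.
Total gain g = 1 − 1/A = 1 − 1/1.943 = 0.4853.
The known gain is 0.032.
g_wv = 0.4853 − 0.032 = 0.45.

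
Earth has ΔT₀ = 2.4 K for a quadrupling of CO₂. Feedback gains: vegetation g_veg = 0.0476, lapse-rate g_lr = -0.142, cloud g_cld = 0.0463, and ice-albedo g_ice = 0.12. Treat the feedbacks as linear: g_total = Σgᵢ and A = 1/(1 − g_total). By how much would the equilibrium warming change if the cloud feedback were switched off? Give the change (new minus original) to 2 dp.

Original: g = 0.0719, ΔT = 2.4/(1−0.0719) = 2.5859 K.
Without cloud: g' = 0.0256, ΔT' = 2.4/(1−0.0256) = 2.4631 K.
Change = 2.4631 − 2.5859 = -0.12 K.

-0.12 K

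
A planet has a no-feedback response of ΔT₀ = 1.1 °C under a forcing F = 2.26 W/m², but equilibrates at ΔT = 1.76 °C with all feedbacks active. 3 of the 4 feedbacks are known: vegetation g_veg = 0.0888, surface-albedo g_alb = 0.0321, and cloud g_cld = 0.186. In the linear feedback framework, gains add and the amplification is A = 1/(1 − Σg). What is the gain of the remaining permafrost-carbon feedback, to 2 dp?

Amplification A = ΔT/ΔT₀ = 1.76/1.1 = 1.6.
Total gain g = 1 − 1/A = 1 − 1/1.6 = 0.375.
Known gains sum to 0.0888 + 0.0321 + 0.186 = 0.3069.
g_pf = 0.375 − 0.3069 = 0.07.

0.07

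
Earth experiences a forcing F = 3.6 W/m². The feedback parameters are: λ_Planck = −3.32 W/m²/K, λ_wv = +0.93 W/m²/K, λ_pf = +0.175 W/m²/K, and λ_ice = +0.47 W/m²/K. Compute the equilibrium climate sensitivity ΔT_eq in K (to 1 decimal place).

2.1 K

Net feedback parameter λ = (−3.32) + (+0.93) + (+0.175) + (+0.47) = -1.745 W/m²/K.
ΔT = −F/λ = −3.6/(-1.745) = 2.1 K.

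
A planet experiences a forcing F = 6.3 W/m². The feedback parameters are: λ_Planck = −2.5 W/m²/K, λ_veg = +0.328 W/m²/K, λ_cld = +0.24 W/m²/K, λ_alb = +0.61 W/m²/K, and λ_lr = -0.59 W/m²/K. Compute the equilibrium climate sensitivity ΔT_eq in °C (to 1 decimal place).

3.3 °C

Net feedback parameter λ = (−2.5) + (+0.328) + (+0.24) + (+0.61) + (-0.59) = -1.912 W/m²/K.
ΔT = −F/λ = −6.3/(-1.912) = 3.3 °C.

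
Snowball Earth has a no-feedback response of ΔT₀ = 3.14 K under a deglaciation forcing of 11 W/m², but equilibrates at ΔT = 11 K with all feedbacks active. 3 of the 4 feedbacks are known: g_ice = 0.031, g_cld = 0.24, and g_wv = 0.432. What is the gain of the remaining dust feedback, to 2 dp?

Amplification A = ΔT/ΔT₀ = 11/3.14 = 3.503.
Total gain g = 1 − 1/A = 1 − 1/3.503 = 0.7145.
Known gains sum to 0.031 + 0.24 + 0.432 = 0.703.
g_dust = 0.7145 − 0.703 = 0.01.

0.01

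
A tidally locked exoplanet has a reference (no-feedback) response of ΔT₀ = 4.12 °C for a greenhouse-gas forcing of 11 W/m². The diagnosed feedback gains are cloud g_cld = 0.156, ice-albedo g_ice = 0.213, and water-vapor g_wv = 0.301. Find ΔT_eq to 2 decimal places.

12.48 °C

Total gain g = 0.156 + 0.213 + 0.301 = 0.67.
Amplification A = 1/(1 − 0.67) = 3.03.
ΔT = 4.12 × 3.03 = 12.48 °C.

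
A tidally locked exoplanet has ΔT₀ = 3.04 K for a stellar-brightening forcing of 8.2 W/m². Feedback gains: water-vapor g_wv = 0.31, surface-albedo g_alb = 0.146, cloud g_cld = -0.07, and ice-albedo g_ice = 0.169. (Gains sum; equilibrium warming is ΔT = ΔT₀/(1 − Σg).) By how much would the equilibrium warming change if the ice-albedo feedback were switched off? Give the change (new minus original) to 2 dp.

-1.88 K

Original: g = 0.555, ΔT = 3.04/(1−0.555) = 6.8315 K.
Without ice-albedo: g' = 0.386, ΔT' = 3.04/(1−0.386) = 4.9511 K.
Change = 4.9511 − 6.8315 = -1.88 K.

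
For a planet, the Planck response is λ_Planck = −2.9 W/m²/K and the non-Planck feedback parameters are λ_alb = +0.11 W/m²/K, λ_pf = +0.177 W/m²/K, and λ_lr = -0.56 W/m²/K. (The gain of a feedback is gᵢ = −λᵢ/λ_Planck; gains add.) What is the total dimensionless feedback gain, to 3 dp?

-0.094

Convert to gains: g_alb = 0.11/2.9 = 0.03793; g_pf = 0.177/2.9 = 0.06103; g_lr = -0.56/2.9 = -0.1931.
Total gain g = -0.09414.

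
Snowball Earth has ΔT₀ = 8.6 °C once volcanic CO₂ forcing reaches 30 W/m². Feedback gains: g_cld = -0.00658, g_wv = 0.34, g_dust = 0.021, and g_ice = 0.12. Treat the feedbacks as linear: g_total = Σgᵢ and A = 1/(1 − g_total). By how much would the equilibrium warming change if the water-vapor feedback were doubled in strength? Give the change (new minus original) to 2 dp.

29.98 °C

Original: g = 0.47442, ΔT = 8.6/(1−0.47442) = 16.3629 °C.
With doubled water-vapor: g' = 0.81442, ΔT' = 8.6/(1−0.81442) = 46.3412 °C.
Change = 46.3412 − 16.3629 = 29.98 °C.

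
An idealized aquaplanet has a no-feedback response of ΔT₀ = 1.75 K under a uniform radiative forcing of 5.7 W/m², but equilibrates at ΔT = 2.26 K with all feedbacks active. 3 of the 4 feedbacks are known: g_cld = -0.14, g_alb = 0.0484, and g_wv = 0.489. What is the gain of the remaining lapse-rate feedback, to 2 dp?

Amplification A = ΔT/ΔT₀ = 2.26/1.75 = 1.291.
Total gain g = 1 − 1/A = 1 − 1/1.291 = 0.2254.
Known gains sum to -0.14 + 0.0484 + 0.489 = 0.3974.
g_lr = 0.2254 − 0.3974 = -0.17.

-0.17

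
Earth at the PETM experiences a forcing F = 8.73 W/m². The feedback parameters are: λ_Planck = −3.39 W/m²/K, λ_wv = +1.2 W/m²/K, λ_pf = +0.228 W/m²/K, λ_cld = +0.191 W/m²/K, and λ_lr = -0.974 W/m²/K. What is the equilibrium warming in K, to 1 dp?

3.2 K

Net feedback parameter λ = (−3.39) + (+1.2) + (+0.228) + (+0.191) + (-0.974) = -2.745 W/m²/K.
ΔT = −F/λ = −8.73/(-2.745) = 3.2 K.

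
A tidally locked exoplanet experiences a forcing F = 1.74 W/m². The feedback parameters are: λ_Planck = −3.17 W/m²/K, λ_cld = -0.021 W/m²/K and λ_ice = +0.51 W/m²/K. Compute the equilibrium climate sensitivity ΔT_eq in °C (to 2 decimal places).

Net feedback parameter λ = (−3.17) + (-0.021) + (+0.51) = -2.681 W/m²/K.
ΔT = −F/λ = −1.74/(-2.681) = 0.65 °C.

0.65 °C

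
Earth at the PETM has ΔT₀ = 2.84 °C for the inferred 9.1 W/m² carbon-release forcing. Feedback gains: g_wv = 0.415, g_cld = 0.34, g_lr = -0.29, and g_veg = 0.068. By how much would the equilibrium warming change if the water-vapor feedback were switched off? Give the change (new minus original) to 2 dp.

Original: g = 0.533, ΔT = 2.84/(1−0.533) = 6.0814 °C.
Without water-vapor: g' = 0.118, ΔT' = 2.84/(1−0.118) = 3.2200 °C.
Change = 3.2200 − 6.0814 = -2.86 °C.

-2.86 °C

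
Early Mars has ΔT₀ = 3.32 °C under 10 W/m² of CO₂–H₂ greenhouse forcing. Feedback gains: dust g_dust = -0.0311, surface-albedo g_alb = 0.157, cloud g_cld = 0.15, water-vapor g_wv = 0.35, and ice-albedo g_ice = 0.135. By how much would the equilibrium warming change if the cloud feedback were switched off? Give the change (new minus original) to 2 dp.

-5.35 °C

Original: g = 0.7609, ΔT = 3.32/(1−0.7609) = 13.8854 °C.
Without cloud: g' = 0.6109, ΔT' = 3.32/(1−0.6109) = 8.5325 °C.
Change = 8.5325 − 13.8854 = -5.35 °C.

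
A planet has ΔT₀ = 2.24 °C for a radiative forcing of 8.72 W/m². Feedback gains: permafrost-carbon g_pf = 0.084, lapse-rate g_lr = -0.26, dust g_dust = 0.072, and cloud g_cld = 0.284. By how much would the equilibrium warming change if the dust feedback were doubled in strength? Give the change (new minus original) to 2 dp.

0.26 °C

Original: g = 0.18, ΔT = 2.24/(1−0.18) = 2.7317 °C.
With doubled dust: g' = 0.252, ΔT' = 2.24/(1−0.252) = 2.9947 °C.
Change = 2.9947 − 2.7317 = 0.26 °C.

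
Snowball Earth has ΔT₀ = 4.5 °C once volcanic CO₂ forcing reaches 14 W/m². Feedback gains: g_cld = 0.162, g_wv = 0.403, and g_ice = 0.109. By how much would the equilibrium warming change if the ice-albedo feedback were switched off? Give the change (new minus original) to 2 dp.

Original: g = 0.674, ΔT = 4.5/(1−0.674) = 13.8037 °C.
Without ice-albedo: g' = 0.565, ΔT' = 4.5/(1−0.565) = 10.3448 °C.
Change = 10.3448 − 13.8037 = -3.46 °C.

-3.46 °C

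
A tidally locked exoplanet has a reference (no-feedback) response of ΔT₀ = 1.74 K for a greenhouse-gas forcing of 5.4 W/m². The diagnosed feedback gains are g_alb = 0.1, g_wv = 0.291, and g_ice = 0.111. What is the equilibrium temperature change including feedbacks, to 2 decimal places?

Total gain g = 0.1 + 0.291 + 0.111 = 0.502.
Amplification A = 1/(1 − 0.502) = 2.008.
ΔT = 1.74 × 2.008 = 3.49 K.

3.49 K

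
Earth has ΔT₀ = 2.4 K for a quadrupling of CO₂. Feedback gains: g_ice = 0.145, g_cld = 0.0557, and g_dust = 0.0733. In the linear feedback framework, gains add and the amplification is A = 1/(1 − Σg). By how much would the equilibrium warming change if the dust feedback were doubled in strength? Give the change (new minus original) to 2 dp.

0.37 K

Original: g = 0.274, ΔT = 2.4/(1−0.274) = 3.3058 K.
With doubled dust: g' = 0.3473, ΔT' = 2.4/(1−0.3473) = 3.6770 K.
Change = 3.6770 − 3.3058 = 0.37 K.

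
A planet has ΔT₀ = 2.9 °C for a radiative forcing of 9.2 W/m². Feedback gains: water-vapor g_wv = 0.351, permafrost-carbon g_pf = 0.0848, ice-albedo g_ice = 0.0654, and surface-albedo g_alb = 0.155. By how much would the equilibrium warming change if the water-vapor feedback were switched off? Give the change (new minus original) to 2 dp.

-4.26 °C

Original: g = 0.6562, ΔT = 2.9/(1−0.6562) = 8.4351 °C.
Without water-vapor: g' = 0.3052, ΔT' = 2.9/(1−0.3052) = 4.1739 °C.
Change = 4.1739 − 8.4351 = -4.26 °C.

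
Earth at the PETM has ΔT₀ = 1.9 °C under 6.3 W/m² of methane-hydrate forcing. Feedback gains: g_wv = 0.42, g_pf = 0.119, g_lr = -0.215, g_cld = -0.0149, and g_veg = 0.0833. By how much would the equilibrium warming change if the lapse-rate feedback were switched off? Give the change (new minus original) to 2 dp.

Original: g = 0.3924, ΔT = 1.9/(1−0.3924) = 3.1271 °C.
Without lapse-rate: g' = 0.6074, ΔT' = 1.9/(1−0.6074) = 4.8395 °C.
Change = 4.8395 − 3.1271 = 1.71 °C.

1.71 °C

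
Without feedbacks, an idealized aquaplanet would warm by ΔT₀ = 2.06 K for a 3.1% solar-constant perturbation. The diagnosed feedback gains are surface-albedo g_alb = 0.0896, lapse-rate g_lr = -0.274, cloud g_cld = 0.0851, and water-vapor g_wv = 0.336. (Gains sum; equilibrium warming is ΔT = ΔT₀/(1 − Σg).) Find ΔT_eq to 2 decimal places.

Total gain g = 0.0896 − 0.274 + 0.0851 + 0.336 = 0.2367.
Amplification A = 1/(1 − 0.2367) = 1.31.
ΔT = 2.06 × 1.31 = 2.70 K.

2.70 K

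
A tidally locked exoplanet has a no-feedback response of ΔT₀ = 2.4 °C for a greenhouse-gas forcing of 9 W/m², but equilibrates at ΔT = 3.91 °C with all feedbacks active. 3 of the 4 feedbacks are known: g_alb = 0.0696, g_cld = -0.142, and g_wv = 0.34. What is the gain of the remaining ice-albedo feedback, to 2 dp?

0.12

Amplification A = ΔT/ΔT₀ = 3.91/2.4 = 1.629.
Total gain g = 1 − 1/A = 1 − 1/1.629 = 0.3861.
Known gains sum to 0.0696 − 0.142 + 0.34 = 0.2676.
g_ice = 0.3861 − 0.2676 = 0.12.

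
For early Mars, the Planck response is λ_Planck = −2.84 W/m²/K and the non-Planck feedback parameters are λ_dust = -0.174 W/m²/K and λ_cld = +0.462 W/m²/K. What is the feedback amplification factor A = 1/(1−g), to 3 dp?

Convert to gains: g_dust = -0.174/2.84 = -0.06127; g_cld = 0.462/2.84 = 0.1627.
Total gain g = 0.10143.
A = 1/(1 − 0.10143) = 1.113.

1.113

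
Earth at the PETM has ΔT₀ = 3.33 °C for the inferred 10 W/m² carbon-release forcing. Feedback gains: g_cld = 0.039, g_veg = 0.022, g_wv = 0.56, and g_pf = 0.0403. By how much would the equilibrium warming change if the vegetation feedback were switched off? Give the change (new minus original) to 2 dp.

Original: g = 0.6613, ΔT = 3.33/(1−0.6613) = 9.8317 °C.
Without vegetation: g' = 0.6393, ΔT' = 3.33/(1−0.6393) = 9.2320 °C.
Change = 9.2320 − 9.8317 = -0.60 °C.

-0.60 °C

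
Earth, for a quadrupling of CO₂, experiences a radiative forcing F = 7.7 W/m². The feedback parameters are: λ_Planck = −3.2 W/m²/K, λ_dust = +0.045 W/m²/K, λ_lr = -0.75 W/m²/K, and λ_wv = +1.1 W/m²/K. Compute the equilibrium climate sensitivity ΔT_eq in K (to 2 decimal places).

2.75 K

Net feedback parameter λ = (−3.2) + (+0.045) + (-0.75) + (+1.1) = -2.805 W/m²/K.
ΔT = −F/λ = −7.7/(-2.805) = 2.75 K.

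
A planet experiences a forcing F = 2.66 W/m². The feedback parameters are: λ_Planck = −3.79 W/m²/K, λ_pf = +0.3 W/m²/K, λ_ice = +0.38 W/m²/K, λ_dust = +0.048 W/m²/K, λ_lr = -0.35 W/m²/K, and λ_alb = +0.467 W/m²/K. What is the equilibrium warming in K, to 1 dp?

Net feedback parameter λ = (−3.79) + (+0.3) + (+0.38) + (+0.048) + (-0.35) + (+0.467) = -2.945 W/m²/K.
ΔT = −F/λ = −2.66/(-2.945) = 0.9 K.

0.9 K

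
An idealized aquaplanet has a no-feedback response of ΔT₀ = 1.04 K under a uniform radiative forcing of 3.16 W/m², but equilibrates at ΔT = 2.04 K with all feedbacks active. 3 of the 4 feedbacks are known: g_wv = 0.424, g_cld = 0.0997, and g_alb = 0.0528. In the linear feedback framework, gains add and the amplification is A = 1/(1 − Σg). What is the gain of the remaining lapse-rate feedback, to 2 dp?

Amplification A = ΔT/ΔT₀ = 2.04/1.04 = 1.962.
Total gain g = 1 − 1/A = 1 − 1/1.962 = 0.4903.
Known gains sum to 0.424 + 0.0997 + 0.0528 = 0.5765.
g_lr = 0.4903 − 0.5765 = -0.09.

-0.09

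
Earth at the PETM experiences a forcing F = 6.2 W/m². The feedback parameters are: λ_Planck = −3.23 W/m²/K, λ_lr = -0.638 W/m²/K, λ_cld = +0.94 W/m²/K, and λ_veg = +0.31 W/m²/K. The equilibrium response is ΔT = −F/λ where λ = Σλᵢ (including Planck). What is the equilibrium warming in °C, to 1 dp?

2.4 °C

Net feedback parameter λ = (−3.23) + (-0.638) + (+0.94) + (+0.31) = -2.618 W/m²/K.
ΔT = −F/λ = −6.2/(-2.618) = 2.4 °C.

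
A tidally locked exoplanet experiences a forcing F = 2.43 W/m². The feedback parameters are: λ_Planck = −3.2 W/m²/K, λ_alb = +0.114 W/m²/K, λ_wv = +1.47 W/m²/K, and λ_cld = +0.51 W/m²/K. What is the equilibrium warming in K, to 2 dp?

2.20 K

Net feedback parameter λ = (−3.2) + (+0.114) + (+1.47) + (+0.51) = -1.106 W/m²/K.
ΔT = −F/λ = −2.43/(-1.106) = 2.20 K.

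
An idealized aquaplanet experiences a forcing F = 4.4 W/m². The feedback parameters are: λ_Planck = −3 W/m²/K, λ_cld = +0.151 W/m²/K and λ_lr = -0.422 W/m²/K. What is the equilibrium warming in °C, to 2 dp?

Net feedback parameter λ = (−3) + (+0.151) + (-0.422) = -3.271 W/m²/K.
ΔT = −F/λ = −4.4/(-3.271) = 1.35 °C.

1.35 °C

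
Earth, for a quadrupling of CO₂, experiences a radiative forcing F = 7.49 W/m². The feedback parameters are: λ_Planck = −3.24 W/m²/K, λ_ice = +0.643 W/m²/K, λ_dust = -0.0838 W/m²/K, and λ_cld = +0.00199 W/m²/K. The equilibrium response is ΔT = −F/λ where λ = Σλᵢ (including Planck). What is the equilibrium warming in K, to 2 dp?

Net feedback parameter λ = (−3.24) + (+0.643) + (-0.0838) + (+0.00199) = -2.67881 W/m²/K.
ΔT = −F/λ = −7.49/(-2.67881) = 2.80 K.

2.80 K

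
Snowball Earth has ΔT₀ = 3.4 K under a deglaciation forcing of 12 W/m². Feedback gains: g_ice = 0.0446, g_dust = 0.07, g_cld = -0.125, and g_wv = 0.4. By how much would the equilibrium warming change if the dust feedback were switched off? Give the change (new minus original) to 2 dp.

-0.57 K

Original: g = 0.3896, ΔT = 3.4/(1−0.3896) = 5.5701 K.
Without dust: g' = 0.3196, ΔT' = 3.4/(1−0.3196) = 4.9971 K.
Change = 4.9971 − 5.5701 = -0.57 K.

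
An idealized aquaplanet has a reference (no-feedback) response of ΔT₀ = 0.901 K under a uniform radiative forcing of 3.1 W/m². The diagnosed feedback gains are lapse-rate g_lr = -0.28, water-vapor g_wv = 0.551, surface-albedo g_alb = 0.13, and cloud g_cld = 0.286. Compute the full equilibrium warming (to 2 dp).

Total gain g = -0.28 + 0.551 + 0.13 + 0.286 = 0.687.
Amplification A = 1/(1 − 0.687) = 3.195.
ΔT = 0.901 × 3.195 = 2.88 K.

2.88 K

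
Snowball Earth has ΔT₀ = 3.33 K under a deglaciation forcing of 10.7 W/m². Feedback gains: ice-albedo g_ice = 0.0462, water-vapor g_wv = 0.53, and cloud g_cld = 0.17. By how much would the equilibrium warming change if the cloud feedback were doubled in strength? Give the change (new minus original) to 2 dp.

26.62 K

Original: g = 0.7462, ΔT = 3.33/(1−0.7462) = 13.1206 K.
With doubled cloud: g' = 0.9162, ΔT' = 3.33/(1−0.9162) = 39.7375 K.
Change = 39.7375 − 13.1206 = 26.62 K.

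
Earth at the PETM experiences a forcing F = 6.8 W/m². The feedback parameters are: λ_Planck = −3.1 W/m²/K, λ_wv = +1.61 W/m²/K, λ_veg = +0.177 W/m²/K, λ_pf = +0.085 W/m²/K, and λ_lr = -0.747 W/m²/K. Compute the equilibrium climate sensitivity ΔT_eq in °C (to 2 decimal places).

3.44 °C

Net feedback parameter λ = (−3.1) + (+1.61) + (+0.177) + (+0.085) + (-0.747) = -1.975 W/m²/K.
ΔT = −F/λ = −6.8/(-1.975) = 3.44 °C.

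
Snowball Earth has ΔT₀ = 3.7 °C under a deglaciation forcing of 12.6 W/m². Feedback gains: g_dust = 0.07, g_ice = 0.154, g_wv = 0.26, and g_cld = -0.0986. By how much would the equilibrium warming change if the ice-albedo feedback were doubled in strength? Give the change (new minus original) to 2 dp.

2.01 °C

Original: g = 0.3854, ΔT = 3.7/(1−0.3854) = 6.0202 °C.
With doubled ice-albedo: g' = 0.5394, ΔT' = 3.7/(1−0.5394) = 8.0330 °C.
Change = 8.0330 − 6.0202 = 2.01 °C.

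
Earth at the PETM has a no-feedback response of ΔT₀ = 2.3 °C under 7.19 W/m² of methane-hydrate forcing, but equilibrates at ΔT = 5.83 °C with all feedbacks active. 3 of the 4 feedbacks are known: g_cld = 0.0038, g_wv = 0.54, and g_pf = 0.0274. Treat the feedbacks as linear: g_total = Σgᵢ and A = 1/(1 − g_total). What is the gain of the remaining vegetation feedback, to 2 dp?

0.03

Amplification A = ΔT/ΔT₀ = 5.83/2.3 = 2.535.
Total gain g = 1 − 1/A = 1 − 1/2.535 = 0.6055.
Known gains sum to 0.0038 + 0.54 + 0.0274 = 0.5712.
g_veg = 0.6055 − 0.5712 = 0.03.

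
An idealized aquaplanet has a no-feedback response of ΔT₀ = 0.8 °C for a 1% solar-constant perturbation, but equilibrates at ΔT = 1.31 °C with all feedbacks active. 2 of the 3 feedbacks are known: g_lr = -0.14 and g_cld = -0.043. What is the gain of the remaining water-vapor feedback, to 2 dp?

Amplification A = ΔT/ΔT₀ = 1.31/0.8 = 1.637.
Total gain g = 1 − 1/A = 1 − 1/1.637 = 0.3891.
Known gains sum to -0.14 − 0.043 = -0.183.
g_wv = 0.3891 + 0.183 = 0.57.

0.57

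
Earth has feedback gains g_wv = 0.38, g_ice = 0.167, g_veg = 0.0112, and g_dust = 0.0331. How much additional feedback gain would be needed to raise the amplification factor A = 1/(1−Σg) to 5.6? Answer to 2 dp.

0.23

Current total gain = 0.5913.
Target gain for A = 5.6: g* = 1 − 1/5.6 = 0.8214.
Additional gain needed = 0.8214 − 0.5913 = 0.23.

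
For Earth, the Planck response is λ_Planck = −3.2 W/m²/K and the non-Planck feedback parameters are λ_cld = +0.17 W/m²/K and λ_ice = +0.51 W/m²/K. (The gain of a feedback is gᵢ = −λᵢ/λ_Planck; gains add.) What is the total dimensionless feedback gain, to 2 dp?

0.21

Convert to gains: g_cld = 0.17/3.2 = 0.05312; g_ice = 0.51/3.2 = 0.1594.
Total gain g = 0.21252.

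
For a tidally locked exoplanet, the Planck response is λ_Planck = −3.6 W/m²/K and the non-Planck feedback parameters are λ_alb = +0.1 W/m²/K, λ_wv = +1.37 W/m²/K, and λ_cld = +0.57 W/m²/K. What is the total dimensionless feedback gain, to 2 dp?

Convert to gains: g_alb = 0.1/3.6 = 0.02778; g_wv = 1.37/3.6 = 0.3806; g_cld = 0.57/3.6 = 0.1583.
Total gain g = 0.56668.

0.57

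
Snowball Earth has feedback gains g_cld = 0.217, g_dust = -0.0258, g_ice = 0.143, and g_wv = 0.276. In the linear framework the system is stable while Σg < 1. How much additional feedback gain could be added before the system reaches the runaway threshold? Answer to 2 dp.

Current total gain = 0.217 − 0.0258 + 0.143 + 0.276 = 0.6102.
Margin to runaway = 1 − 0.6102 = 0.39.

0.39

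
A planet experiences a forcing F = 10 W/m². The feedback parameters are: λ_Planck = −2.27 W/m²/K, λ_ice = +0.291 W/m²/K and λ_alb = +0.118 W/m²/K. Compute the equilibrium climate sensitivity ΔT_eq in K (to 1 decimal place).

5.4 K

Net feedback parameter λ = (−2.27) + (+0.291) + (+0.118) = -1.861 W/m²/K.
ΔT = −F/λ = −10/(-1.861) = 5.4 K.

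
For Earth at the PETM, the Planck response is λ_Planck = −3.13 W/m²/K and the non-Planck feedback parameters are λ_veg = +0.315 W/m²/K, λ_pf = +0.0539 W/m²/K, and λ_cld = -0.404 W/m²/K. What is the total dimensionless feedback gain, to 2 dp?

Convert to gains: g_veg = 0.315/3.13 = 0.1006; g_pf = 0.0539/3.13 = 0.01722; g_cld = -0.404/3.13 = -0.1291.
Total gain g = -0.01128.

-0.01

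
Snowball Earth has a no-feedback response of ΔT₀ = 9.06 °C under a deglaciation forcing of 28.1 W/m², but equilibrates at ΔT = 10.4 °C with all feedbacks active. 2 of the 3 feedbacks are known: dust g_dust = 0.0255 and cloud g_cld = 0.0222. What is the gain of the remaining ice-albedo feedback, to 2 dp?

Amplification A = ΔT/ΔT₀ = 10.4/9.06 = 1.148.
Total gain g = 1 − 1/A = 1 − 1/1.148 = 0.1289.
Known gains sum to 0.0255 + 0.0222 = 0.0477.
g_ice = 0.1289 − 0.0477 = 0.08.

0.08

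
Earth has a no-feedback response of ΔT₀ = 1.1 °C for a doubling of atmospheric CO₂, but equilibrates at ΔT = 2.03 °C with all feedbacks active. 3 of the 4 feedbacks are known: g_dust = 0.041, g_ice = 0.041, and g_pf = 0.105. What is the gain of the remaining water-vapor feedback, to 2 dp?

Amplification A = ΔT/ΔT₀ = 2.03/1.1 = 1.845.
Total gain g = 1 − 1/A = 1 − 1/1.845 = 0.458.
Known gains sum to 0.041 + 0.041 + 0.105 = 0.187.
g_wv = 0.458 − 0.187 = 0.27.

0.27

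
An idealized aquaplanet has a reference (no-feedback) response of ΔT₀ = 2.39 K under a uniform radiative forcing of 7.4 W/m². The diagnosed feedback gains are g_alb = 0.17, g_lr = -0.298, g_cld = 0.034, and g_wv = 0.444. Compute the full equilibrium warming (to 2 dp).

3.68 K

Total gain g = 0.17 − 0.298 + 0.034 + 0.444 = 0.35.
Amplification A = 1/(1 − 0.35) = 1.538.
ΔT = 2.39 × 1.538 = 3.68 K.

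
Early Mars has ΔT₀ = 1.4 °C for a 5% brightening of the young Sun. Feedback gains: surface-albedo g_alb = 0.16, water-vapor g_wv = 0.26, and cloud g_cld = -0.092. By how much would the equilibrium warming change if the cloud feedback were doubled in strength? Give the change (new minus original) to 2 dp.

Original: g = 0.328, ΔT = 1.4/(1−0.328) = 2.0833 °C.
With doubled cloud: g' = 0.236, ΔT' = 1.4/(1−0.236) = 1.8325 °C.
Change = 1.8325 − 2.0833 = -0.25 °C.

-0.25 °C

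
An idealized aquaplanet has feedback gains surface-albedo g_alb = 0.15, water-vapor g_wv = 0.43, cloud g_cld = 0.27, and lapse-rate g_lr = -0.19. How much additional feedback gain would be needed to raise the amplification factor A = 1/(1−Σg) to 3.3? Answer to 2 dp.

0.04

Current total gain = 0.66.
Target gain for A = 3.3: g* = 1 − 1/3.3 = 0.697.
Additional gain needed = 0.697 − 0.66 = 0.04.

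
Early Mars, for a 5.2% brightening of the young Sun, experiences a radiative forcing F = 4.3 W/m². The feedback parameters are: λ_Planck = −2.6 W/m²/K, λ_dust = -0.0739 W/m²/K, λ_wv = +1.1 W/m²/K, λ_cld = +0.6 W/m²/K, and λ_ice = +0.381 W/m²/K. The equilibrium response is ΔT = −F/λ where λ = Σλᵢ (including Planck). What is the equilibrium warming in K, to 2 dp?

7.25 K

Net feedback parameter λ = (−2.6) + (-0.0739) + (+1.1) + (+0.6) + (+0.381) = -0.5929 W/m²/K.
ΔT = −F/λ = −4.3/(-0.5929) = 7.25 K.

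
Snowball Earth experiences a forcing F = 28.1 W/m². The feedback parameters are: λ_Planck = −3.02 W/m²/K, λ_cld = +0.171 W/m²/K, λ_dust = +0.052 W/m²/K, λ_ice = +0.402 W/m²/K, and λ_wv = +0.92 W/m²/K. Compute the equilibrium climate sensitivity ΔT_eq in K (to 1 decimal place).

Net feedback parameter λ = (−3.02) + (+0.171) + (+0.052) + (+0.402) + (+0.92) = -1.475 W/m²/K.
ΔT = −F/λ = −28.1/(-1.475) = 19.1 K.

19.1 K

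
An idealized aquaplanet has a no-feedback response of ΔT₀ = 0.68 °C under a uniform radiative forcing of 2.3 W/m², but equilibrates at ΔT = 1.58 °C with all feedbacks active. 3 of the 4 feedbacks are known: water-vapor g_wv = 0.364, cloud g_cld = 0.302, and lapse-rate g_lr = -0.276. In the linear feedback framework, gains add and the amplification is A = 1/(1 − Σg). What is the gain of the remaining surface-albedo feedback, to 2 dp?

0.18

Amplification A = ΔT/ΔT₀ = 1.58/0.68 = 2.324.
Total gain g = 1 − 1/A = 1 − 1/2.324 = 0.5697.
Known gains sum to 0.364 + 0.302 − 0.276 = 0.39.
g_alb = 0.5697 − 0.39 = 0.18.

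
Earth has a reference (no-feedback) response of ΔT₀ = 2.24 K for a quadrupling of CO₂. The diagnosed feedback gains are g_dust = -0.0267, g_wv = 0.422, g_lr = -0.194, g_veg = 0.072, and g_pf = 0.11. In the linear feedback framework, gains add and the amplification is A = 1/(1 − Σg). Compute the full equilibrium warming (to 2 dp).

Total gain g = -0.0267 + 0.422 − 0.194 + 0.072 + 0.11 = 0.3833.
Amplification A = 1/(1 − 0.3833) = 1.622.
ΔT = 2.24 × 1.622 = 3.63 K.

3.63 K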